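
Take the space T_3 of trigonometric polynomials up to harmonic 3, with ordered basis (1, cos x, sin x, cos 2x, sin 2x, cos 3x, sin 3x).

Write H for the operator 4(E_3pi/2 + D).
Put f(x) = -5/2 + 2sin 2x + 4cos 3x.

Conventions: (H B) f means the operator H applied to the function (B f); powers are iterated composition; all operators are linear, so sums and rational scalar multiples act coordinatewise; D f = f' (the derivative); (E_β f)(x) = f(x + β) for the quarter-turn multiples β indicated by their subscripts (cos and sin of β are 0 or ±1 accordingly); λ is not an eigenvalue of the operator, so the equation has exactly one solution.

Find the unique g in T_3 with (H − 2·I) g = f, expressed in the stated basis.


write g with unknown coordinates in the stated basis and equate coefficients in (H − 2·I) g = f
solving from the highest basis element down gives g = -5/4 - (4/25)cos 2x - (3/25)sin 2x - (2/65)cos 3x + (16/65)sin 3x
check: H g = -5 - (8/25)cos 2x + (44/25)sin 2x + (256/65)cos 3x + (32/65)sin 3x
so H g − 2·g = -5/2 + 2sin 2x + 4cos 3x = f ✓

g(x) = -5/4 - (4/25)cos 2x - (3/25)sin 2x - (2/65)cos 3x + (16/65)sin 3x


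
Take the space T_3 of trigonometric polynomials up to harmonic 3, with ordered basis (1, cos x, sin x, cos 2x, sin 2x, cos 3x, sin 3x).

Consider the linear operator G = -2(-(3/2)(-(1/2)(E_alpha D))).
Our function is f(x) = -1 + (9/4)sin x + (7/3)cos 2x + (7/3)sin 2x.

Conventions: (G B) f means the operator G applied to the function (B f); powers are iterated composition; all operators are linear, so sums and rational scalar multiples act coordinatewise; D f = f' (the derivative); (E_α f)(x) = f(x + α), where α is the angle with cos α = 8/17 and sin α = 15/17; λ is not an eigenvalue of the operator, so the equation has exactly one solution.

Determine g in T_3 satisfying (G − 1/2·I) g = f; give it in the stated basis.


the image equals g(x) = 2 + (27/20)cos x + (63/40)sin x + (2590/23439)cos 2x + (29638/23439)sin 2x

write g with unknown coordinates in the stated basis and equate coefficients in (G − 1/2·I) g = f
solving from the highest basis element down gives g = 2 + (27/20)cos x + (63/40)sin x + (2590/23439)cos 2x + (29638/23439)sin 2x
check: G g = (27/40)cos x + (243/80)sin x + (18662/7813)cos 2x + (23170/7813)sin 2x
so G g − 1/2·g = -1 + (9/4)sin x + (7/3)cos 2x + (7/3)sin 2x = f ✓


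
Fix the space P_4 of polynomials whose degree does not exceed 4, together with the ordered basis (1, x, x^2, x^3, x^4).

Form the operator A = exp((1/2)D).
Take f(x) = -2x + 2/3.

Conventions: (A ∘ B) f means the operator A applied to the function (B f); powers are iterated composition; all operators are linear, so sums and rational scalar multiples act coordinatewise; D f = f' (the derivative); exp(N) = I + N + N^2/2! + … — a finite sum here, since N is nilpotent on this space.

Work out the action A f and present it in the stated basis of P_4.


the result is g(x) = -2x - 1/3

order-1 term: -1
the series for exp((1/2)D) f terminates at order 1
exp((1/2)D) f = -2x - 1/3


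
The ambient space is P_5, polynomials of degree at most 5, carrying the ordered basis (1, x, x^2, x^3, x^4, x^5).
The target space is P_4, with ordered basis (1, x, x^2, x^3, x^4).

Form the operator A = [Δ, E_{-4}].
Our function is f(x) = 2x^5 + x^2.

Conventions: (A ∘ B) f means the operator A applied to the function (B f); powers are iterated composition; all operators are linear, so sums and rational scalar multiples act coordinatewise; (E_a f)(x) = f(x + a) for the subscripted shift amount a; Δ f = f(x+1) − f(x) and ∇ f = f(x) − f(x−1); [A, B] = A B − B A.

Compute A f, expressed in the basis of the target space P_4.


the image equals g(x) = 0

E_{-4} f = 2x^5 - 40x^4 + 320x^3 - 1279x^2 + 2552x - 2032
Δ E_{-4} f = 10x^4 - 140x^3 + 740x^2 - 1748x + 1555
Δ f = 10x^4 + 20x^3 + 20x^2 + 12x + 3
E_{-4} Δ f = 10x^4 - 140x^3 + 740x^2 - 1748x + 1555
[Δ, E_{-4}] f = 0


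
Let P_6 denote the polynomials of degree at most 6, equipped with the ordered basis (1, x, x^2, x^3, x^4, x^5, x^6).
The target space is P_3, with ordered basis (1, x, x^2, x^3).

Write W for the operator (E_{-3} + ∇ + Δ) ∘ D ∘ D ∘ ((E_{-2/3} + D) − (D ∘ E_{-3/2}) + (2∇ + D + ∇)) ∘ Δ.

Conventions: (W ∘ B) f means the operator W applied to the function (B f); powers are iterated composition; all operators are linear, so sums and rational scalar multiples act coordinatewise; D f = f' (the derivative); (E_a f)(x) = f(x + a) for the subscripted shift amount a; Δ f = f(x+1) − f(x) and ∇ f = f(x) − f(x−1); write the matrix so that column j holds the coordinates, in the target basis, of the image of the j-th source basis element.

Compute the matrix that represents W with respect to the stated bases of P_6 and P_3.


image of 1: 0
image of x: 0
image of x^2: 0
image of x^3: 6
image of x^4: 24x + 68
image of x^5: 60x^2 + 340x + 980/3
image of x^6: 120x^3 + 1020x^2 + 1960x + 71680/9
each image's coordinates form column j of the matrix

the matrix is [[0, 0, 0, 6, 68, 980/3, 71680/9]; [0, 0, 0, 0, 24, 340, 1960]; [0, 0, 0, 0, 0, 60, 1020]; [0, 0, 0, 0, 0, 0, 120]] (rows listed top to bottom)


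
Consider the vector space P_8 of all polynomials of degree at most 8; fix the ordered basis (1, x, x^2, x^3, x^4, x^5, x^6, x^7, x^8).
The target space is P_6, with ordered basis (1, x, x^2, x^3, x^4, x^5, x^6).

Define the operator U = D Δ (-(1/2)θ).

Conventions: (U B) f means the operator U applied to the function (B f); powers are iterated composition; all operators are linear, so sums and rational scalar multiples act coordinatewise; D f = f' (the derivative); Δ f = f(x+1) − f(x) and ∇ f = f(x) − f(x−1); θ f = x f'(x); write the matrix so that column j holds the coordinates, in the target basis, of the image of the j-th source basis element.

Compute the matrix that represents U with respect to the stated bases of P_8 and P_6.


image of 1: 0
image of x: 0
image of x^2: -2
image of x^3: -9x - 9/2
image of x^4: -24x^2 - 24x - 8
image of x^5: -50x^3 - 75x^2 - 50x - 25/2
image of x^6: -90x^4 - 180x^3 - 180x^2 - 90x - 18
image of x^7: -147x^5 - (735/2)x^4 - 490x^3 - (735/2)x^2 - 147x - 49/2
image of x^8: -224x^6 - 672x^5 - 1120x^4 - 1120x^3 - 672x^2 - 224x - 32
each image's coordinates form column j of the matrix

the matrix is [[0, 0, -2, -9/2, -8, -25/2, -18, -49/2, -32]; [0, 0, 0, -9, -24, -50, -90, -147, -224]; [0, 0, 0, 0, -24, -75, -180, -735/2, -672]; [0, 0, 0, 0, 0, -50, -180, -490, -1120]; [0, 0, 0, 0, 0, 0, -90, -735/2, -1120]; [0, 0, 0, 0, 0, 0, 0, -147, -672]; [0, 0, 0, 0, 0, 0, 0, 0, -224]] (rows listed top to bottom)


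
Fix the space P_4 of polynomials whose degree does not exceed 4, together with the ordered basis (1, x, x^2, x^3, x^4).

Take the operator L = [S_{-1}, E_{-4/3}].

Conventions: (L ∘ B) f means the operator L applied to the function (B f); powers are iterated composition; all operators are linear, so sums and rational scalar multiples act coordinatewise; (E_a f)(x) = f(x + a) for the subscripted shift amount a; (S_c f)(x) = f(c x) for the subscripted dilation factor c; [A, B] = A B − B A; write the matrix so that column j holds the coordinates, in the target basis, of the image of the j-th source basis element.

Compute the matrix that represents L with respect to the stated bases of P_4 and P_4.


the matrix is [[0, -8/3, 0, -128/27, 0]; [0, 0, 16/3, 0, 512/27]; [0, 0, 0, -8, 0]; [0, 0, 0, 0, 32/3]; [0, 0, 0, 0, 0]] (rows listed top to bottom)

image of 1: 0
image of x: -8/3
image of x^2: (16/3)x
image of x^3: -8x^2 - 128/27
image of x^4: (32/3)x^3 + (512/27)x
each image's coordinates form column j of the matrix


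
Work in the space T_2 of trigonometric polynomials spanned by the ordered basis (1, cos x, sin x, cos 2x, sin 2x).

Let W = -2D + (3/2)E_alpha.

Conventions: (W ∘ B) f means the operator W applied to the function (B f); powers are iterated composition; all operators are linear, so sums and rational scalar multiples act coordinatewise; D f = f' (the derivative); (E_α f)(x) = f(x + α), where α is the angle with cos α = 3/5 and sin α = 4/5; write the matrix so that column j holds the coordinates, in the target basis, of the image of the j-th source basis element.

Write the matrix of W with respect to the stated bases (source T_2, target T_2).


the matrix is [[3/2, 0, 0, 0, 0]; [0, 9/10, -4/5, 0, 0]; [0, 4/5, 9/10, 0, 0]; [0, 0, 0, -21/50, -64/25]; [0, 0, 0, 64/25, -21/50]] (rows listed top to bottom)

image of 1: 3/2
image of cos x: (9/10)cos x + (4/5)sin x
image of sin x: -(4/5)cos x + (9/10)sin x
image of cos 2x: -(21/50)cos 2x + (64/25)sin 2x
image of sin 2x: -(64/25)cos 2x - (21/50)sin 2x
each image's coordinates form column j of the matrix


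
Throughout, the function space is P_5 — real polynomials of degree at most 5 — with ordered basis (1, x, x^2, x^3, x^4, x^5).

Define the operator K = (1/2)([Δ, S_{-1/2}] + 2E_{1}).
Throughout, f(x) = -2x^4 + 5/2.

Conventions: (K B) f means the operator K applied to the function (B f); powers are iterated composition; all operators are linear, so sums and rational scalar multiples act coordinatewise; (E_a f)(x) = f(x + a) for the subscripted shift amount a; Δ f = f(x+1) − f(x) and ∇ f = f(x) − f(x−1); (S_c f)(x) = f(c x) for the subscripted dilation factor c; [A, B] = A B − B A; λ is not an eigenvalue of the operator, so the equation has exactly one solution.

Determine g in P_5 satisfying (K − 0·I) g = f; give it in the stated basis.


write g with unknown coordinates in the stated basis and equate coefficients in (K − 0·I) g = f
solving from the highest basis element down gives g = -2x^4 + (35/4)x^3 - (669/64)x^2 + (2003/256)x + 4415/1024
check: K g = -2x^4 + 5/2
so K g − 0·g = -2x^4 + 5/2 = f ✓

the image equals g(x) = -2x^4 + (35/4)x^3 - (669/64)x^2 + (2003/256)x + 4415/1024


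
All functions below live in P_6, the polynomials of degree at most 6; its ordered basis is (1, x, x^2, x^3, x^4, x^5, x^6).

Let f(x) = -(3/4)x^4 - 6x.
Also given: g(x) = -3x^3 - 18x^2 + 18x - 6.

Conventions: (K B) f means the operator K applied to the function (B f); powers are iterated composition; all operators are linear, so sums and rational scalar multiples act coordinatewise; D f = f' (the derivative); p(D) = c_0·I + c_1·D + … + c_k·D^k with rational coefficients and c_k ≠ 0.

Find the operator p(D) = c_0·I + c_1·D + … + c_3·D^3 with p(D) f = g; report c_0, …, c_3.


D^0 f = -(3/4)x^4 - 6x
D^1 f = -3x^3 - 6
D^2 f = -9x^2
D^3 f = -18x
matching coefficients of g against c_0 f + c_1 Df + … from the top degree down determines the c_i
solution: c_0 = 0, c_1 = 1, c_2 = 2, c_3 = -1

c_0 = 0, c_1 = 1, c_2 = 2, c_3 = -1


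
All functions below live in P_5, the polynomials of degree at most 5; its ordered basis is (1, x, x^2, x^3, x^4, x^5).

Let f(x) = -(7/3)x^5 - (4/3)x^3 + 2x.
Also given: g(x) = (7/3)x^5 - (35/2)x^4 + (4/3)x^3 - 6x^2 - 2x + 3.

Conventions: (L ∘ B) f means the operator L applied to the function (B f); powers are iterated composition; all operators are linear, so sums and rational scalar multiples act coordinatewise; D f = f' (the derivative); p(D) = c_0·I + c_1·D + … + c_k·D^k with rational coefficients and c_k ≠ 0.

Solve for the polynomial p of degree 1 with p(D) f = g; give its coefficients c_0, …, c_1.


p(D) = -I + (3/2)·D, i.e. c_0 = -1, c_1 = 3/2

D^0 f = -(7/3)x^5 - (4/3)x^3 + 2x
D^1 f = -(35/3)x^4 - 4x^2 + 2
matching coefficients of g against c_0 f + c_1 Df + … from the top degree down determines the c_i
solution: c_0 = -1, c_1 = 3/2


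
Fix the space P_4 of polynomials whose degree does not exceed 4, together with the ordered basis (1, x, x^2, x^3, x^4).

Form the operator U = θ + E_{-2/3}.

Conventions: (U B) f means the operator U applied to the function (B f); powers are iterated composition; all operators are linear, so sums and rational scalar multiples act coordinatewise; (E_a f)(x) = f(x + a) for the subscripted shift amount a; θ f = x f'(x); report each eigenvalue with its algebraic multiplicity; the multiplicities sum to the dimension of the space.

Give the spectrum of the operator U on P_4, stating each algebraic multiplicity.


image of 1: 1
image of x: 2x - 2/3
image of x^2: 3x^2 - (4/3)x + 4/9
image of x^3: 4x^3 - 2x^2 + (4/3)x - 8/27
image of x^4: 5x^4 - (8/3)x^3 + (8/3)x^2 - (32/27)x + 16/81
the matrix is upper triangular; its diagonal is (1, 2, 3, 4, 5)
for a triangular matrix the eigenvalues are the diagonal entries, with algebraic multiplicity their repetition count

λ = 1 (multiplicity 1), λ = 2 (multiplicity 1), λ = 3 (multiplicity 1), λ = 4 (multiplicity 1), λ = 5 (multiplicity 1)


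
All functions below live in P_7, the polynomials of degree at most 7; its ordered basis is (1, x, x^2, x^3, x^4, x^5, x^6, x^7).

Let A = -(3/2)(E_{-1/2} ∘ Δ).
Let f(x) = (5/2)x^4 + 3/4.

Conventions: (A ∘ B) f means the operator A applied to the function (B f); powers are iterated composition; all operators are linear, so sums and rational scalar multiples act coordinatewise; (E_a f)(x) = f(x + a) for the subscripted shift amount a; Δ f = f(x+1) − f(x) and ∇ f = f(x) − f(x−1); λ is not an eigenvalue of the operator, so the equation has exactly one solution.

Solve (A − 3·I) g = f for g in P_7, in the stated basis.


write g with unknown coordinates in the stated basis and equate coefficients in (A − 3·I) g = f
solving from the highest basis element down gives g = -(5/6)x^4 + (5/3)x^3 - (5/2)x^2 + (35/12)x - 23/12
check: A g = 5x^3 - (15/2)x^2 + (35/4)x - 5
so A g − 3·g = (5/2)x^4 + 3/4 = f ✓

g(x) = -(5/6)x^4 + (5/3)x^3 - (5/2)x^2 + (35/12)x - 23/12


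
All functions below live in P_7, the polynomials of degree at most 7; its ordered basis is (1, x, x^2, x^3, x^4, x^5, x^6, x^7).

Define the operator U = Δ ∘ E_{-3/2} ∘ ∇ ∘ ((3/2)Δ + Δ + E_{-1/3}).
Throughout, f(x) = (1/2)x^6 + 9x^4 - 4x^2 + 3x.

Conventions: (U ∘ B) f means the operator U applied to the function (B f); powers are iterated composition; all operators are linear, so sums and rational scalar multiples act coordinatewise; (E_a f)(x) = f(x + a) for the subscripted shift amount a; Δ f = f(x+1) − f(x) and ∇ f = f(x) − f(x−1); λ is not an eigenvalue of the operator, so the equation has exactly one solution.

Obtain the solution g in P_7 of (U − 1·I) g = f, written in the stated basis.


g(x) = -(1/2)x^6 - 24x^4 - 40x^3 - (303/2)x^2 - (6883/9)x + 1135/432

write g with unknown coordinates in the stated basis and equate coefficients in (U − 1·I) g = f
solving from the highest basis element down gives g = -(1/2)x^6 - 24x^4 - 40x^3 - (303/2)x^2 - (6883/9)x + 1135/432
check: U g = -15x^4 - 40x^3 - (311/2)x^2 - (6856/9)x + 1135/432
so U g − 1·g = (1/2)x^6 + 9x^4 - 4x^2 + 3x = f ✓


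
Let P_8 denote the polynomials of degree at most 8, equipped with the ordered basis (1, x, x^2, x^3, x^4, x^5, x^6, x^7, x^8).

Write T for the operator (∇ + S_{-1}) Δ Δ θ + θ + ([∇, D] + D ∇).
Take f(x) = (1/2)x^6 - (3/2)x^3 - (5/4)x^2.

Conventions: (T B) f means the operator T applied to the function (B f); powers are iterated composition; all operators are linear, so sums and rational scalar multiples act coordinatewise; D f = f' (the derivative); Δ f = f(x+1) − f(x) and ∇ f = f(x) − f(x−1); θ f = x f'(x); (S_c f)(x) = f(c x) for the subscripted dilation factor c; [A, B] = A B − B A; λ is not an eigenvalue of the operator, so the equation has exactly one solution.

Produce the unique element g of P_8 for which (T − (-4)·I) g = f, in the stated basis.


write g with unknown coordinates in the stated basis and equate coefficients in (T − (-4)·I) g = f
solving from the highest basis element down gives g = (1/20)x^6 - (21/16)x^4 + (3/14)x^3 - (85/12)x^2 - (327/140)x + 19639/560
check: T g = (3/10)x^6 + (21/4)x^4 - (33/14)x^3 + (325/12)x^2 + (327/35)x - 19639/140
so T g − (-4)·g = (1/2)x^6 - (3/2)x^3 - (5/4)x^2 = f ✓

g(x) = (1/20)x^6 - (21/16)x^4 + (3/14)x^3 - (85/12)x^2 - (327/140)x + 19639/560


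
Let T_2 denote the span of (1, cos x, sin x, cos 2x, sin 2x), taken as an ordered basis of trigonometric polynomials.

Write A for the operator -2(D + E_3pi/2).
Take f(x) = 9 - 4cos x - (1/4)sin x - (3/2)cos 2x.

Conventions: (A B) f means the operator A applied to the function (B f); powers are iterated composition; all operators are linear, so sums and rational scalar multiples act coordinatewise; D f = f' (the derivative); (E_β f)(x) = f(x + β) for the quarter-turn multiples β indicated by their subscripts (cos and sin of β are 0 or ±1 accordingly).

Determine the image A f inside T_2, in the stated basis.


the image equals g(x) = -18 - 3cos 2x - 6sin 2x

D f = -(1/4)cos x + 4sin x + 3sin 2x
E_3pi/2 f = 9 + (1/4)cos x - 4sin x + (3/2)cos 2x
(D + E_3pi/2) f = 9 + (3/2)cos 2x + 3sin 2x
(-2(D + E_3pi/2)) f = -18 - 3cos 2x - 6sin 2x


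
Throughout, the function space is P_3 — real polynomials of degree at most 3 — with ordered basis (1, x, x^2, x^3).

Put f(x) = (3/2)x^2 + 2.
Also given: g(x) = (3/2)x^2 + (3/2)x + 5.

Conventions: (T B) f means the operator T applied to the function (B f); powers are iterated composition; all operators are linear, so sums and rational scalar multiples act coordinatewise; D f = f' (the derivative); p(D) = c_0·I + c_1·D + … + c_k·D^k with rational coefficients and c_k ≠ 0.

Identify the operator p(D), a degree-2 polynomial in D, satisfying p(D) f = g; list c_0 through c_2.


D^0 f = (3/2)x^2 + 2
D^1 f = 3x
D^2 f = 3
matching coefficients of g against c_0 f + c_1 Df + … from the top degree down determines the c_i
solution: c_0 = 1, c_1 = 1/2, c_2 = 1

p(D) = I + (1/2)·D + D^2, i.e. c_0 = 1, c_1 = 1/2, c_2 = 1


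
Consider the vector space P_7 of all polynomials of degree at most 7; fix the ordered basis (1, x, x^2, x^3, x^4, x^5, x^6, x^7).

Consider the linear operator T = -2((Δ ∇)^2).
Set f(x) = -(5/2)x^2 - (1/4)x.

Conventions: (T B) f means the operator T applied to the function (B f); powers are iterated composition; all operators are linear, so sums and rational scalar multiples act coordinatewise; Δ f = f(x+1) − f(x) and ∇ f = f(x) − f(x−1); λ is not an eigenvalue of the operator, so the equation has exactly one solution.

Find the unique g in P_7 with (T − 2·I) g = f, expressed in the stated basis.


g(x) = (5/4)x^2 + (1/8)x

write g with unknown coordinates in the stated basis and equate coefficients in (T − 2·I) g = f
solving from the highest basis element down gives g = (5/4)x^2 + (1/8)x
check: T g = 0
so T g − 2·g = -(5/2)x^2 - (1/4)x = f ✓


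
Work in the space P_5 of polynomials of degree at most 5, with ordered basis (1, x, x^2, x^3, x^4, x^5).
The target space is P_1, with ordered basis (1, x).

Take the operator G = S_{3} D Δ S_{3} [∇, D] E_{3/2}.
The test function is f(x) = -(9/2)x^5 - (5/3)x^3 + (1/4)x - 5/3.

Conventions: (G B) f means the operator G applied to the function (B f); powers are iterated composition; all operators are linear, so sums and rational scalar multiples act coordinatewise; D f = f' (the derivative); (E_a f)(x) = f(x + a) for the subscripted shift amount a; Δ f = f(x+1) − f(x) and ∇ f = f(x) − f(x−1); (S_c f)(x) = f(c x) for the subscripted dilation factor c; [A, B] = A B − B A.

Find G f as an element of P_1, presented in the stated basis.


the image equals g(x) = 0

E_{3/2} f = -(9/2)x^5 - (135/4)x^4 - (1235/12)x^3 - (1275/8)x^2 - (3997/32)x - 7889/192
D E_{3/2} f = -(45/2)x^4 - 135x^3 - (1235/4)x^2 - (1275/4)x - 3997/32
∇ D E_{3/2} f = -90x^3 - 270x^2 - (605/2)x - 245/2
∇ E_{3/2} f = -(45/2)x^4 - 90x^3 - (605/4)x^2 - (245/2)x - 3763/96
D ∇ E_{3/2} f = -90x^3 - 270x^2 - (605/2)x - 245/2
[∇, D] E_{3/2} f = 0
S_{3} [∇, D] E_{3/2} f = 0
Δ (S_{3} [∇, D] E_{3/2}) f = 0
D Δ (S_{3} [∇, D] E_{3/2}) f = 0
S_{3} D Δ (S_{3} [∇, D] E_{3/2}) f = 0


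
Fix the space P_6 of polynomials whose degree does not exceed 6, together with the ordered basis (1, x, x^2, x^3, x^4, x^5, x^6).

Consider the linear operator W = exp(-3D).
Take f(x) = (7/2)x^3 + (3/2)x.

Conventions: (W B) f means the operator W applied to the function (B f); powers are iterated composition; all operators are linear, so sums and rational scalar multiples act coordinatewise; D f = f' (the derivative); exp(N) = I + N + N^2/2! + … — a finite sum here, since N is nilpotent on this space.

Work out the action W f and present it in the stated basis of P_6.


order-1 term: -(63/2)x^2 - 9/2
order-2 term: (189/2)x
order-3 term: -189/2
the series for exp(-3D) f terminates at order 3
exp(-3D) f = (7/2)x^3 - (63/2)x^2 + 96x - 99

the image equals g(x) = (7/2)x^3 - (63/2)x^2 + 96x - 99


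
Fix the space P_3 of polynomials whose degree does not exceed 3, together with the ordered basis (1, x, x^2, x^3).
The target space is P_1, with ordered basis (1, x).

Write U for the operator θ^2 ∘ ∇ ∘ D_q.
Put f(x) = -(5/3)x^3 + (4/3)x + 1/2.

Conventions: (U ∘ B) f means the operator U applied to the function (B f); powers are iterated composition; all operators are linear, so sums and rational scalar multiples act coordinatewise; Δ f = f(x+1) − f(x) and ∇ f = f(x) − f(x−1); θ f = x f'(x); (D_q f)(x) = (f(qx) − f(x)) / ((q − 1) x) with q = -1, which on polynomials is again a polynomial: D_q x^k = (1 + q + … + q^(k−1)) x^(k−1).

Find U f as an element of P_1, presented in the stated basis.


D_q f = -(5/3)x^2 + 4/3
∇ D_q f = -(10/3)x + 5/3
θ (∇ ∘ D_q) f = -(10/3)x
θ θ (∇ ∘ D_q) f = -(10/3)x

the result is g(x) = -(10/3)x


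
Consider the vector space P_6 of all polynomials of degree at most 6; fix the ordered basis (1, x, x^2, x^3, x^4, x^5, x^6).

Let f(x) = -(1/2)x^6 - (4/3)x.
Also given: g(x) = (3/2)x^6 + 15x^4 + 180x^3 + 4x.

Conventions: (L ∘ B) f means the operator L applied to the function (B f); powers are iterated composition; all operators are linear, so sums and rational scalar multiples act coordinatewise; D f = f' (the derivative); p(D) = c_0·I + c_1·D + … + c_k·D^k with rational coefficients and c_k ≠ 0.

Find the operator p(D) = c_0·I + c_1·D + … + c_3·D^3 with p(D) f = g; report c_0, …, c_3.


D^0 f = -(1/2)x^6 - (4/3)x
D^1 f = -3x^5 - 4/3
D^2 f = -15x^4
D^3 f = -60x^3
matching coefficients of g against c_0 f + c_1 Df + … from the top degree down determines the c_i
solution: c_0 = -3, c_1 = 0, c_2 = -1, c_3 = -3

p(D) = -3·I − D^2 − 3·D^3, i.e. c_0 = -3, c_1 = 0, c_2 = -1, c_3 = -3


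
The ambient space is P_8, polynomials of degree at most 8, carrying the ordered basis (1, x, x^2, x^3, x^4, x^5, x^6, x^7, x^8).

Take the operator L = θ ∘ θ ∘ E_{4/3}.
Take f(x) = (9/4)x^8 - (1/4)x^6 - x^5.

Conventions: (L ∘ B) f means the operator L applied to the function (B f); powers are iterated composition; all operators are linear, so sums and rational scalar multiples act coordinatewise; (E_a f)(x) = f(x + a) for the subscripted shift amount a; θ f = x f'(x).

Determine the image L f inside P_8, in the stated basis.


the result is g(x) = 144x^8 + 1176x^7 + 4023x^6 + (22175/3)x^5 + (69760/9)x^4 + 4512x^3 + (103168/81)x^2 + (27392/243)x

E_{4/3} f = (9/4)x^8 + 24x^7 + (447/4)x^6 + (887/3)x^5 + (4360/9)x^4 + (1504/3)x^3 + (25792/81)x^2 + (27392/243)x + 4096/243
θ E_{4/3} f = 18x^8 + 168x^7 + (1341/2)x^6 + (4435/3)x^5 + (17440/9)x^4 + 1504x^3 + (51584/81)x^2 + (27392/243)x
θ θ E_{4/3} f = 144x^8 + 1176x^7 + 4023x^6 + (22175/3)x^5 + (69760/9)x^4 + 4512x^3 + (103168/81)x^2 + (27392/243)x


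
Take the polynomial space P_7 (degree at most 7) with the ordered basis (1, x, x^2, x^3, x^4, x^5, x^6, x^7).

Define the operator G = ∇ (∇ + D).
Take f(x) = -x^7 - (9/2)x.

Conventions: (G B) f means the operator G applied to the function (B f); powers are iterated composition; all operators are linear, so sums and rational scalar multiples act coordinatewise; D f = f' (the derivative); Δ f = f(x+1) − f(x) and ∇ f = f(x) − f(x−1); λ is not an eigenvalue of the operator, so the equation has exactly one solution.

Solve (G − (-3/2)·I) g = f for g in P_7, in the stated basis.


write g with unknown coordinates in the stated basis and equate coefficients in (G − (-3/2)·I) g = f
solving from the highest basis element down gives g = -(2/3)x^7 + (112/3)x^5 - 140x^4 - (6440/9)x^3 + (12460/3)x^2 + 333x - 115892/9
check: G g = -56x^5 + 210x^4 + (3220/3)x^3 - 6230x^2 - 504x + 57946/3
so G g − (-3/2)·g = -x^7 - (9/2)x = f ✓

g(x) = -(2/3)x^7 + (112/3)x^5 - 140x^4 - (6440/9)x^3 + (12460/3)x^2 + 333x - 115892/9


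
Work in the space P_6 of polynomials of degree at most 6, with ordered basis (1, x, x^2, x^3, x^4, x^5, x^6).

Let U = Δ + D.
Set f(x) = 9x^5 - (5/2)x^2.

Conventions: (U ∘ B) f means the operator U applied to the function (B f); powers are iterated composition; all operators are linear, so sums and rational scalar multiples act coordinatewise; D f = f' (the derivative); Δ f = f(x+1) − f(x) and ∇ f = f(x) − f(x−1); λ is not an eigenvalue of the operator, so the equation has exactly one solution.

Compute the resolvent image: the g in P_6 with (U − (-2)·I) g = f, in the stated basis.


the result is g(x) = (9/2)x^5 - (45/2)x^4 + (135/2)x^3 - (635/4)x^2 + 250x - 1563/8

write g with unknown coordinates in the stated basis and equate coefficients in (U − (-2)·I) g = f
solving from the highest basis element down gives g = (9/2)x^5 - (45/2)x^4 + (135/2)x^3 - (635/4)x^2 + 250x - 1563/8
check: U g = 45x^4 - 135x^3 + 315x^2 - 500x + 1563/4
so U g − (-2)·g = 9x^5 - (5/2)x^2 = f ✓


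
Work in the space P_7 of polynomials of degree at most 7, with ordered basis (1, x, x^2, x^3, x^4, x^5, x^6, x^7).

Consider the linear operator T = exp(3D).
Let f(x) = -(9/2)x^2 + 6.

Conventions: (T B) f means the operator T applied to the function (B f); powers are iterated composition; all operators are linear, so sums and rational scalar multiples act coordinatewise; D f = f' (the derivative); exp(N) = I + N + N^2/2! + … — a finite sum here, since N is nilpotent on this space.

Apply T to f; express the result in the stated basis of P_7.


g(x) = -(9/2)x^2 - 27x - 69/2

order-1 term: -27x
order-2 term: -81/2
the series for exp(3D) f terminates at order 2
exp(3D) f = -(9/2)x^2 - 27x - 69/2


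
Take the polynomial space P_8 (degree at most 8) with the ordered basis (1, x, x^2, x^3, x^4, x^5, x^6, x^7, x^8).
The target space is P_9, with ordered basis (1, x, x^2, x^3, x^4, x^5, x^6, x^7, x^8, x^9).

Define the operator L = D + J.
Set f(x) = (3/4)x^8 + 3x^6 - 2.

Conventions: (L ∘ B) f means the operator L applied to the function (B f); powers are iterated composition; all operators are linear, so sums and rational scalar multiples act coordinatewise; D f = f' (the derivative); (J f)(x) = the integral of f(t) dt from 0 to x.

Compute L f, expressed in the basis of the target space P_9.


g(x) = (1/12)x^9 + (45/7)x^7 + 18x^5 - 2x

D f = 6x^7 + 18x^5
J f = (1/12)x^9 + (3/7)x^7 - 2x
(D + J) f = (1/12)x^9 + (45/7)x^7 + 18x^5 - 2x


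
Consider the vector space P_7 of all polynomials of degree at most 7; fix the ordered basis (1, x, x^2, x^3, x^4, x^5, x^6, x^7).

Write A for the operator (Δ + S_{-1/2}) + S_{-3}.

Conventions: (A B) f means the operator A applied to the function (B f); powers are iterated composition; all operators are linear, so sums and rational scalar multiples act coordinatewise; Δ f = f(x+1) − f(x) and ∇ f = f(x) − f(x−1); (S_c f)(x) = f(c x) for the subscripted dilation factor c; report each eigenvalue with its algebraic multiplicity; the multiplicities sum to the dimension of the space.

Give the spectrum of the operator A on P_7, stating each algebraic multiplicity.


image of 1: 2
image of x: -(7/2)x + 1
image of x^2: (37/4)x^2 + 2x + 1
image of x^3: -(217/8)x^3 + 3x^2 + 3x + 1
image of x^4: (1297/16)x^4 + 4x^3 + 6x^2 + 4x + 1
image of x^5: -(7777/32)x^5 + 5x^4 + 10x^3 + 10x^2 + 5x + 1
image of x^6: (46657/64)x^6 + 6x^5 + 15x^4 + 20x^3 + 15x^2 + 6x + 1
image of x^7: -(279937/128)x^7 + 7x^6 + 21x^5 + 35x^4 + 35x^3 + 21x^2 + 7x + 1
the matrix is upper triangular; its diagonal is (2, -7/2, 37/4, -217/8, 1297/16, -7777/32, 46657/64, -279937/128)
for a triangular matrix the eigenvalues are the diagonal entries, with algebraic multiplicity their repetition count

λ = -279937/128 (multiplicity 1), λ = -7777/32 (multiplicity 1), λ = -217/8 (multiplicity 1), λ = -7/2 (multiplicity 1), λ = 2 (multiplicity 1), λ = 37/4 (multiplicity 1), λ = 1297/16 (multiplicity 1), λ = 46657/64 (multiplicity 1)


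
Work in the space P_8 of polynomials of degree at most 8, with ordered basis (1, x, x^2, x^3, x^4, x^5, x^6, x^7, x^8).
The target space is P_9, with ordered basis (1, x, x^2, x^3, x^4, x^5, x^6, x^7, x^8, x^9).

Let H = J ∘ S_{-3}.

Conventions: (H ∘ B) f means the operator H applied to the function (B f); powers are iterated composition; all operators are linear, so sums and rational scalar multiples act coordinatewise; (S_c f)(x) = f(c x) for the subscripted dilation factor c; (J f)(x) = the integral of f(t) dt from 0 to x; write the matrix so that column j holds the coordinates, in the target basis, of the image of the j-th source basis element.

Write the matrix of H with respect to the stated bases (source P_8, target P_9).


image of 1: x
image of x: -(3/2)x^2
image of x^2: 3x^3
image of x^3: -(27/4)x^4
image of x^4: (81/5)x^5
image of x^5: -(81/2)x^6
image of x^6: (729/7)x^7
image of x^7: -(2187/8)x^8
image of x^8: 729x^9
each image's coordinates form column j of the matrix

the matrix is [[0, 0, 0, 0, 0, 0, 0, 0, 0]; [1, 0, 0, 0, 0, 0, 0, 0, 0]; [0, -3/2, 0, 0, 0, 0, 0, 0, 0]; [0, 0, 3, 0, 0, 0, 0, 0, 0]; [0, 0, 0, -27/4, 0, 0, 0, 0, 0]; [0, 0, 0, 0, 81/5, 0, 0, 0, 0]; [0, 0, 0, 0, 0, -81/2, 0, 0, 0]; [0, 0, 0, 0, 0, 0, 729/7, 0, 0]; [0, 0, 0, 0, 0, 0, 0, -2187/8, 0]; [0, 0, 0, 0, 0, 0, 0, 0, 729]] (rows listed top to bottom)


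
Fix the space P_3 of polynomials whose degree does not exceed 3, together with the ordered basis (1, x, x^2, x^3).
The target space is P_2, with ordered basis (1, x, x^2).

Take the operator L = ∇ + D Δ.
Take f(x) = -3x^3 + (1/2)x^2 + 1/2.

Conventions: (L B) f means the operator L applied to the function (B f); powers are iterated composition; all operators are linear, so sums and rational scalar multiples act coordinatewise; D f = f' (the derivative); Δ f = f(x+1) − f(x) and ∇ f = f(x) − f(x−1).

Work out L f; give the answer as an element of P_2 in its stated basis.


g(x) = -9x^2 - 8x - 23/2

∇ f = -9x^2 + 10x - 7/2
Δ f = -9x^2 - 8x - 5/2
D Δ f = -18x - 8
(∇ + D Δ) f = -9x^2 - 8x - 23/2


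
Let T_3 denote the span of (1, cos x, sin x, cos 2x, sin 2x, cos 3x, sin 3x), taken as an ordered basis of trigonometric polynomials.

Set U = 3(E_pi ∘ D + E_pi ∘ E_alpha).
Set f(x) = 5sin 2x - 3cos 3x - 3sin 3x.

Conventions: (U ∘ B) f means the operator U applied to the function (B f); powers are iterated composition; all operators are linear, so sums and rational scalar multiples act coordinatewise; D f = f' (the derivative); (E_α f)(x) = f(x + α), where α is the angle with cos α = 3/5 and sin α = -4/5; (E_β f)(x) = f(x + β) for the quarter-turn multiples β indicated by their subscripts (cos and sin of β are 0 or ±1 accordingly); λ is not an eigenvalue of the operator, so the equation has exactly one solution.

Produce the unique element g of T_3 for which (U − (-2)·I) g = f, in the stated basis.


write g with unknown coordinates in the stated basis and equate coefficients in (U − (-2)·I) g = f
solving from the highest basis element down gives g = -(390/277)cos 2x + (145/277)sin 2x - (2391/5389)cos 3x + (588/5389)sin 3x
check: U g = (780/277)cos 2x + (1095/277)sin 2x - (11385/5389)cos 3x - (17343/5389)sin 3x
so U g − (-2)·g = 5sin 2x - 3cos 3x - 3sin 3x = f ✓

g(x) = -(390/277)cos 2x + (145/277)sin 2x - (2391/5389)cos 3x + (588/5389)sin 3x


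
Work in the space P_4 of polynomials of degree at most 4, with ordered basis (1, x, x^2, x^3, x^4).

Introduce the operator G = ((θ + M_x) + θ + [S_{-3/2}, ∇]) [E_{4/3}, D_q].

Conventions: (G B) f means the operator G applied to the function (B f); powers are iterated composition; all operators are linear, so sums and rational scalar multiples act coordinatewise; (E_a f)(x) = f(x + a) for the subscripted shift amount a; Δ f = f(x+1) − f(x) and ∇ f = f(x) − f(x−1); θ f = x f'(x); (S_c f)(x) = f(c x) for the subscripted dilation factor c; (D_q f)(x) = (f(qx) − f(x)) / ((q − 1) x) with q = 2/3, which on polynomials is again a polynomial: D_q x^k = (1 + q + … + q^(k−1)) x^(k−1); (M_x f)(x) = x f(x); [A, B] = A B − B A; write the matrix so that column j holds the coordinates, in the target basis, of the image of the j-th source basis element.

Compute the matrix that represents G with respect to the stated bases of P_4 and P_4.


image of 1: 0
image of x: 0
image of x^2: -(4/9)x
image of x^3: -(28/27)x^2 - (296/81)x - 70/27
image of x^4: -(44/27)x^3 - (928/81)x^2 - (1042/729)x - 1165/81
each image's coordinates form column j of the matrix

the matrix is [[0, 0, 0, -70/27, -1165/81]; [0, 0, -4/9, -296/81, -1042/729]; [0, 0, 0, -28/27, -928/81]; [0, 0, 0, 0, -44/27]; [0, 0, 0, 0, 0]] (rows listed top to bottom)


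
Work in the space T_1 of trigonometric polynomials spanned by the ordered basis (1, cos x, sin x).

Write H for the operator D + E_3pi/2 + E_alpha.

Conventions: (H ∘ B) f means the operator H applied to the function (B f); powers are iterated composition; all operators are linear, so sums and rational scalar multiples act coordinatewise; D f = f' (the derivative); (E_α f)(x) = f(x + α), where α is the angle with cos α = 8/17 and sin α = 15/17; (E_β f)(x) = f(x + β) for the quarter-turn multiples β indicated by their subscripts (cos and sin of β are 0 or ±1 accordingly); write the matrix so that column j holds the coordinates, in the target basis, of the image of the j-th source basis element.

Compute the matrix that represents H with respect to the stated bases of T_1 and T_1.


image of 1: 2
image of cos x: (8/17)cos x - (15/17)sin x
image of sin x: (15/17)cos x + (8/17)sin x
each image's coordinates form column j of the matrix

the matrix is [[2, 0, 0]; [0, 8/17, 15/17]; [0, -15/17, 8/17]] (rows listed top to bottom)


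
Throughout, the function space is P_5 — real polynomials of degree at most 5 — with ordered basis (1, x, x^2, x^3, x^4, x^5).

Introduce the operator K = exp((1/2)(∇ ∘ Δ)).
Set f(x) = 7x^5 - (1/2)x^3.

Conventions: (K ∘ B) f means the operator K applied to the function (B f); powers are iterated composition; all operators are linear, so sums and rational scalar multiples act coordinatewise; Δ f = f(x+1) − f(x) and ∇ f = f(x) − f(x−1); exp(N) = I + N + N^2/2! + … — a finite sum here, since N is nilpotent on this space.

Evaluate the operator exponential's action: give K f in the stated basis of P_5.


g(x) = 7x^5 + (139/2)x^3 + (277/2)x

order-1 term: 70x^3 + (67/2)x
order-2 term: 105x
the series for exp((1/2)(∇ ∘ Δ)) f terminates at order 2
exp((1/2)(∇ ∘ Δ)) f = 7x^5 + (139/2)x^3 + (277/2)x


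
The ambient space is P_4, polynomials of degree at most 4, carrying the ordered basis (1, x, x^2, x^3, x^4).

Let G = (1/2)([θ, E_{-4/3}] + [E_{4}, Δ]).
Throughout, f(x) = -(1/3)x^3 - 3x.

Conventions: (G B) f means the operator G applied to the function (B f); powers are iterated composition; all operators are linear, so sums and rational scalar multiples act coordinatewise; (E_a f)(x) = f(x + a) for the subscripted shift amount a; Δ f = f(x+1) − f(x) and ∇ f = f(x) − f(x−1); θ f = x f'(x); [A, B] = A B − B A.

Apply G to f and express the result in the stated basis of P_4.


E_{-4/3} f = -(1/3)x^3 + (4/3)x^2 - (43/9)x + 388/81
θ E_{-4/3} f = -x^3 + (8/3)x^2 - (43/9)x
θ f = -x^3 - 3x
E_{-4/3} θ f = -x^3 + 4x^2 - (25/3)x + 172/27
[θ, E_{-4/3}] f = -(4/3)x^2 + (32/9)x - 172/27
Δ f = -x^2 - x - 10/3
E_{4} Δ f = -x^2 - 9x - 70/3
E_{4} f = -(1/3)x^3 - 4x^2 - 19x - 100/3
Δ E_{4} f = -x^2 - 9x - 70/3
[E_{4}, Δ] f = 0
([θ, E_{-4/3}] + [E_{4}, Δ]) f = -(4/3)x^2 + (32/9)x - 172/27
((1/2)([θ, E_{-4/3}] + [E_{4}, Δ])) f = -(2/3)x^2 + (16/9)x - 86/27

the result is g(x) = -(2/3)x^2 + (16/9)x - 86/27


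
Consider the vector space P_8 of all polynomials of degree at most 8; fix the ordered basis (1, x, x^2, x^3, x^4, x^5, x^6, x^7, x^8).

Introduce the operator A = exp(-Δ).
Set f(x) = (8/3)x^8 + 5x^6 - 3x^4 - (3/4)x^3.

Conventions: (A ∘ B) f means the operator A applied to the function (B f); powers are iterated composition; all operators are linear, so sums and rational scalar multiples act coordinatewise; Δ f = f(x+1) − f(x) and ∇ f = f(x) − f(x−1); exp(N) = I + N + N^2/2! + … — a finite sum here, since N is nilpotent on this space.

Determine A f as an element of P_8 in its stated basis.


order-1 term: -(64/3)x^7 - (224/3)x^6 - (538/3)x^5 - (785/3)x^4 - (712/3)x^3 - (1553/12)x^2 - (445/12)x - 47/12
order-2 term: (224/3)x^6 + 448x^5 + (4145/3)x^4 + 2540x^3 + (8465/3)x^2 + (7023/4)x + 5645/12
order-3 term: -(448/3)x^5 - 1120x^4 - (11500/3)x^3 - 7170x^2 - (21478/3)x - 12029/4
order-4 term: (560/3)x^4 + (4480/3)x^3 + (14785/3)x^2 + (23300/3)x + 4858
order-5 term: -(448/3)x^3 - 1120x^2 - (9050/3)x - 2875
order-6 term: (224/3)x^2 + 448x + 2143/3
order-7 term: -(64/3)x - 224/3
order-8 term: 8/3
the series for exp(-Δ) f terminates at order 8
exp(-Δ) f = (8/3)x^8 - (64/3)x^7 + 5x^6 + (358/3)x^5 + (551/3)x^4 - (2249/12)x^3 - (2379/4)x^2 - 264x + 1015/12

g(x) = (8/3)x^8 - (64/3)x^7 + 5x^6 + (358/3)x^5 + (551/3)x^4 - (2249/12)x^3 - (2379/4)x^2 - 264x + 1015/12


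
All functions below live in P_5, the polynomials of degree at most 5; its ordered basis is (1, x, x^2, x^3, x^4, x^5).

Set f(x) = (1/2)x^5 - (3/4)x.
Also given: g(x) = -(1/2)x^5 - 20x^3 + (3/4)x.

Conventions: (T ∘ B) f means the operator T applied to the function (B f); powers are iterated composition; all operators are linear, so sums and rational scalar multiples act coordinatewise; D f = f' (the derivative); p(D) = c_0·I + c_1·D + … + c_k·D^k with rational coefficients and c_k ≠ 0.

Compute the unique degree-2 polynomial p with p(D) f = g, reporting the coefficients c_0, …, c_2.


D^0 f = (1/2)x^5 - (3/4)x
D^1 f = (5/2)x^4 - 3/4
D^2 f = 10x^3
matching coefficients of g against c_0 f + c_1 Df + … from the top degree down determines the c_i
solution: c_0 = -1, c_1 = 0, c_2 = -2

c_0 = -1, c_1 = 0, c_2 = -2


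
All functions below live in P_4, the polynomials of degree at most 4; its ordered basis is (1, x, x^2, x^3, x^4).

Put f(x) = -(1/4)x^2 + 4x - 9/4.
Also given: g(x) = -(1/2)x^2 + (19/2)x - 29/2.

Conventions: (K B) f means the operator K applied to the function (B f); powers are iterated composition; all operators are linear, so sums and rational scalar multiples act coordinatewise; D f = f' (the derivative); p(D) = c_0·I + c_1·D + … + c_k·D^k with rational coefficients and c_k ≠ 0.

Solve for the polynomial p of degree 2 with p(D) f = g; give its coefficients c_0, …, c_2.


D^0 f = -(1/4)x^2 + 4x - 9/4
D^1 f = -(1/2)x + 4
D^2 f = -1/2
matching coefficients of g against c_0 f + c_1 Df + … from the top degree down determines the c_i
solution: c_0 = 2, c_1 = -3, c_2 = -4

p(D) = 2·I − 3·D − 4·D^2, i.e. c_0 = 2, c_1 = -3, c_2 = -4


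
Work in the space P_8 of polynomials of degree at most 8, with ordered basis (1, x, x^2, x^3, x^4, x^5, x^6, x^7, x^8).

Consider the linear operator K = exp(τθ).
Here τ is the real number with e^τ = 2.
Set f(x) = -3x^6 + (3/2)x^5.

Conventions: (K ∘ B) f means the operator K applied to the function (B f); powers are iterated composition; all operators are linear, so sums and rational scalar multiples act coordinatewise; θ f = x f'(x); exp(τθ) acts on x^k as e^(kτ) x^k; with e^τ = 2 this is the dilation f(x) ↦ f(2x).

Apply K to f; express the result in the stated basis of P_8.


the result is g(x) = -192x^6 + 48x^5

exp(τθ) x^k = e^(kτ) x^k; with e^τ = 2 this sends x^k to 2^k x^k
x^5 ↦ 32 x^5
x^6 ↦ 64 x^6
applying this coordinatewise to f: exp(τθ) f = -192x^6 + 48x^5


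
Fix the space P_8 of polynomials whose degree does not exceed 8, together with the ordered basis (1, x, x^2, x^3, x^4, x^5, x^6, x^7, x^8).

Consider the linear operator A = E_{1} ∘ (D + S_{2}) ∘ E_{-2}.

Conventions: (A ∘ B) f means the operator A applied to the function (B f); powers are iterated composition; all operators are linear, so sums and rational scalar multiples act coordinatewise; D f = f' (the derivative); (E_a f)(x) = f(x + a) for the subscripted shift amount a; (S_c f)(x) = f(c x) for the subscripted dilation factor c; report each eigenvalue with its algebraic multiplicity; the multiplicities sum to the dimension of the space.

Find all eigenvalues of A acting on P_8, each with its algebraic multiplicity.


λ = 1 (multiplicity 1), λ = 2 (multiplicity 1), λ = 4 (multiplicity 1), λ = 8 (multiplicity 1), λ = 16 (multiplicity 1), λ = 32 (multiplicity 1), λ = 64 (multiplicity 1), λ = 128 (multiplicity 1), λ = 256 (multiplicity 1)

image of 1: 1
image of x: 2x + 1
image of x^2: 4x^2 + 2x - 2
image of x^3: 8x^3 + 3x^2 - 6x + 3
image of x^4: 16x^4 + 4x^3 - 12x^2 + 12x - 4
image of x^5: 32x^5 + 5x^4 - 20x^3 + 30x^2 - 20x + 5
image of x^6: 64x^6 + 6x^5 - 30x^4 + 60x^3 - 60x^2 + 30x - 6
image of x^7: 128x^7 + 7x^6 - 42x^5 + 105x^4 - 140x^3 + 105x^2 - 42x + 7
image of x^8: 256x^8 + 8x^7 - 56x^6 + 168x^5 - 280x^4 + 280x^3 - 168x^2 + 56x - 8
the matrix is upper triangular; its diagonal is (1, 2, 4, 8, 16, 32, 64, 128, 256)
for a triangular matrix the eigenvalues are the diagonal entries, with algebraic multiplicity their repetition count
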